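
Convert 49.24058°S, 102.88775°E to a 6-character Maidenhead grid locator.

OE10ks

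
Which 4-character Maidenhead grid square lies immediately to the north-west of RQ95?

RQ86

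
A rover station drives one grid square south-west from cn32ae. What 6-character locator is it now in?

CN22xd

Longitude subsquare a = 0; −1 → -1, wraps to 23 = x, carry into square.
Longitude square 3; −1 → 2.
Latitude subsquare e = 4; −1 → 3 = d.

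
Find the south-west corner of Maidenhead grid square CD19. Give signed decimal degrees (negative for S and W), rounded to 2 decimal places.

-51.00, -138.00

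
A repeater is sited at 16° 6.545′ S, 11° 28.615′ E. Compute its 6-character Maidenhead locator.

JH53rv

Add 180° to longitude and 90° to latitude: 191.4769, 73.8909.
Field (20°×10°, letters A–R): lon ⌊191.4769/20⌋ = 9 → J; lat ⌊73.8909/10⌋ = 7 → H.
Square (2°×1°, digits 0–9): lon ⌊11.4769/2⌋ = 5; lat ⌊3.8909/1⌋ = 3.
Subsquare (5′×2.5′, letters a–x): lon ⌊1.4769/0.0833333⌋ = 17 → r; lat ⌊0.8909/0.0416667⌋ = 21 → v.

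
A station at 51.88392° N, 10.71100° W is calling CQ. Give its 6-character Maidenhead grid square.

Shift to the Maidenhead origin (180°W, 90°S): lon 169.2890, lat 141.8839.
Field (20°×10°, letters A–R): 169.2890/20 → 8 → I, 141.8839/10 → 14 → O; chars IO.
Square (2°×1°, digits 0–9): 9.2890/2 → 4, 1.8839/1 → 1; chars 41.
Subsquare (5′×2.5′, letters a–x): 1.2890/0.0833333 → 15 → p, 0.8839/0.0416667 → 21 → v; chars pv.

IO41pv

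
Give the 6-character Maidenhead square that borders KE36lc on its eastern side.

KE36mc

Longitude subsquare l = 11; +1 → 12 = m.
The latitude characters are unchanged.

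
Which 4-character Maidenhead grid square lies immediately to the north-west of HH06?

GH97

Longitude square 0; −1 → -1, wraps to 9, carry into field.
Longitude field H = 7; −1 → 6 = G.
Latitude square 6; +1 → 7.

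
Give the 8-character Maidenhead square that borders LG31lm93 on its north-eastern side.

LG31mm04

Longitude extended square 9; +1 → 10, wraps to 0, carry into subsquare.
Longitude subsquare l = 11; +1 → 12 = m.
Latitude extended square 3; +1 → 4.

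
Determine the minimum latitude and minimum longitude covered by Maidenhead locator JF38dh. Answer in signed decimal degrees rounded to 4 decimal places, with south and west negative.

Field J=9, F=5: +9·20° lon, +5·10° lat → SW at lon 0°, lat -40°.
Square 3, 8: +3·2° lon, +8·1° lat → SW at lon 6°, lat -32°.
Subsquare d=3, h=7: +3·0.0833333° lon, +7·0.0416667° lat → SW at lon 6.25°, lat -31.7083°.
latitude -31.7083, longitude 6.2500.

-31.7083, 6.2500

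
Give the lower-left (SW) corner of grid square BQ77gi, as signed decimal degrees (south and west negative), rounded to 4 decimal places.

77.3333, -145.5000

Field B=1, Q=16: +1·20° lon, +16·10° lat → SW at lon -160°, lat 70°.
Square 7, 7: +7·2° lon, +7·1° lat → SW at lon -146°, lat 77°.
Subsquare g=6, i=8: +6·0.0833333° lon, +8·0.0416667° lat → SW at lon -145.5°, lat 77.3333°.
latitude 77.3333, longitude -145.5000.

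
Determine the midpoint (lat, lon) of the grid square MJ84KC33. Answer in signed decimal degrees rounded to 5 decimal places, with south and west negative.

4.09792, 76.86250

Field M=12, J=9: +12·20° lon, +9·10° lat → SW at lon 60°, lat 0°.
Square 8, 4: +8·2° lon, +4·1° lat → SW at lon 76°, lat 4°.
Subsquare k=10, c=2: +10·0.0833333° lon, +2·0.0416667° lat → SW at lon 76.8333°, lat 4.08333°.
Extended square 3, 3: +3·0.00833333° lon, +3·0.00416667° lat → SW at lon 76.8583°, lat 4.09583°.
Cell spans 0.00833333° lon × 0.00416667° lat. Centre is SW corner plus half of each.
latitude 4.09792, longitude 76.86250.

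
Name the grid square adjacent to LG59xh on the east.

Longitude subsquare x = 23; +1 → 24, wraps to 0 = a, carry into square.
Longitude square 5; +1 → 6.
The latitude characters are unchanged.

LG69ah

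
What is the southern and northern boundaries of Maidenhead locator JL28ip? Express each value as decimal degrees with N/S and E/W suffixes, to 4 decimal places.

Field J=9, L=11: +9·20° lon, +11·10° lat → SW at lon 0°, lat 20°.
Square 2, 8: +2·2° lon, +8·1° lat → SW at lon 4°, lat 28°.
Subsquare i=8, p=15: +8·0.0833333° lon, +15·0.0416667° lat → SW at lon 4.66667°, lat 28.625°.
Cell spans 0.0833333° lon × 0.0416667° lat.
south 28.6250° N, north 28.6667° N.

28.6250° N, 28.6667° N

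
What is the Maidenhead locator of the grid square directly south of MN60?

MM69

Latitude square 0; −1 → -1, wraps to 9, carry into field.
Latitude field N = 13; −1 → 12 = M.
The longitude characters are unchanged.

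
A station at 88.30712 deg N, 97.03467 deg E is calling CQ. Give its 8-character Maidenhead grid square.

NR88mh43

Add 180° to longitude and 90° to latitude: 277.03467, 178.30712.
Field: lon ⌊277.03467/20⌋ = 13 → N; lat ⌊178.30712/10⌋ = 17 → R.
Square: lon ⌊17.03467/2⌋ = 8; lat ⌊8.30712/1⌋ = 8.
Subsquare: lon ⌊1.03467/0.0833333⌋ = 12 → m; lat ⌊0.30712/0.0416667⌋ = 7 → h.
Extended square: lon ⌊0.03467/0.00833333⌋ = 4; lat ⌊0.01545/0.00416667⌋ = 3.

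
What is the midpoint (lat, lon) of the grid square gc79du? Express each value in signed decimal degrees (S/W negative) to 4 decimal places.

-60.1458, -45.7083

Field G=6, C=2: +6·20° lon, +2·10° lat → SW at lon -60°, lat -70°.
Square 7, 9: +7·2° lon, +9·1° lat → SW at lon -46°, lat -61°.
Subsquare d=3, u=20: +3·0.0833333° lon, +20·0.0416667° lat → SW at lon -45.75°, lat -60.1667°.
Cell spans 0.0833333° lon × 0.0416667° lat. Centre is SW corner plus half of each.
latitude -60.1458, longitude -45.7083.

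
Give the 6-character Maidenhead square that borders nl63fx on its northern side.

NL64fa

Latitude subsquare x = 23; +1 → 24, wraps to 0 = a, carry into square.
Latitude square 3; +1 → 4.
The longitude characters are unchanged.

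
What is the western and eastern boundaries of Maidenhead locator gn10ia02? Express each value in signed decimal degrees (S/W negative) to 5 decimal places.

-57.33333, -57.32500

Field G=6, N=13: +6·20° lon, +13·10° lat → SW at lon -60°, lat 40°.
Square 1, 0: +1·2° lon, +0·1° lat → SW at lon -58°, lat 40°.
Subsquare i=8, a=0: +8·0.0833333° lon, +0·0.0416667° lat → SW at lon -57.3333°, lat 40°.
Extended square 0, 2: +0·0.00833333° lon, +2·0.00416667° lat → SW at lon -57.3333°, lat 40.0083°.
Cell spans 0.00833333° lon × 0.00416667° lat.
west -57.33333, east -57.32500.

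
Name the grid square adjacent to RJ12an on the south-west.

RJ02xm

Longitude subsquare a = 0; −1 → -1, wraps to 23 = x, carry into square.
Longitude square 1; −1 → 0.
Latitude subsquare n = 13; −1 → 12 = m.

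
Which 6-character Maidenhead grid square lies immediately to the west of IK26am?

Longitude subsquare a = 0; −1 → -1, wraps to 23 = x, carry into square.
Longitude square 2; −1 → 1.
The latitude characters are unchanged.

IK16xm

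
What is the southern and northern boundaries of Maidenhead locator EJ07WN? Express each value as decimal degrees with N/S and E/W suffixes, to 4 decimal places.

7.5417° N, 7.5833° N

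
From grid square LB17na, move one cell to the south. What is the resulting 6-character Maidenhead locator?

LB16nx

Latitude subsquare a = 0; −1 → -1, wraps to 23 = x, carry into square.
Latitude square 7; −1 → 6.
The longitude characters are unchanged.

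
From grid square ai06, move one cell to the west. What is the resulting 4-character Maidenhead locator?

Longitude square 0; −1 → -1, wraps to 9, carry into field.
Longitude field A = 0; −1 → -1, wraps to 17 = R, wrapping around the antimeridian.
The latitude characters are unchanged.

RI96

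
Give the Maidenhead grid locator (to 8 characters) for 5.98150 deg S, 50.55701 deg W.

Offset from 180°W / 90°S: lon 129.44299°, lat 84.01850°.
Field: lon ⌊129.44299/20⌋ = 6 → G; lat ⌊84.01850/10⌋ = 8 → I.
Square: lon ⌊9.44299/2⌋ = 4; lat ⌊4.01850/1⌋ = 4.
Subsquare: lon ⌊1.44299/0.0833333⌋ = 17 → r; lat ⌊0.01850/0.0416667⌋ = 0 → a.
Extended square: lon ⌊0.02632/0.00833333⌋ = 3; lat ⌊0.01850/0.00416667⌋ = 4.

GI44ra34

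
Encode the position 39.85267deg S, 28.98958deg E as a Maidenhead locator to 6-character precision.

KF40ld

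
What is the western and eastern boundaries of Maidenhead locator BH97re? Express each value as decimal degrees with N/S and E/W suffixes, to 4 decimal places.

Field B=1, H=7: +1·20° lon, +7·10° lat → SW at lon -160°, lat -20°.
Square 9, 7: +9·2° lon, +7·1° lat → SW at lon -142°, lat -13°.
Subsquare r=17, e=4: +17·0.0833333° lon, +4·0.0416667° lat → SW at lon -140.583°, lat -12.8333°.
Cell spans 0.0833333° lon × 0.0416667° lat.
west 140.5833° W, east 140.5000° W.

140.5833° W, 140.5000° W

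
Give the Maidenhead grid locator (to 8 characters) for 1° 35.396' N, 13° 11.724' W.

IJ31jo61

Shift to the Maidenhead origin (180°W, 90°S): lon 166.80460, lat 91.58993.
Field: lon ⌊166.80460/20⌋ = 8 → I; lat ⌊91.58993/10⌋ = 9 → J.
Square: lon ⌊6.80460/2⌋ = 3; lat ⌊1.58993/1⌋ = 1.
Subsquare: lon ⌊0.80460/0.0833333⌋ = 9 → j; lat ⌊0.58993/0.0416667⌋ = 14 → o.
Extended square: lon ⌊0.05460/0.00833333⌋ = 6; lat ⌊0.00660/0.00416667⌋ = 1.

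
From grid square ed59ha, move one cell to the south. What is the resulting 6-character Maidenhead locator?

ED58hx

Latitude subsquare a = 0; −1 → -1, wraps to 23 = x, carry into square.
Latitude square 9; −1 → 8.
The longitude characters are unchanged.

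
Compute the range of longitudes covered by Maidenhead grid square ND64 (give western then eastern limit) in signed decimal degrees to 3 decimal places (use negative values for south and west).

92.000, 94.000

Field N=13, D=3: +13·20° lon, +3·10° lat → SW at lon 80°, lat -60°.
Square 6, 4: +6·2° lon, +4·1° lat → SW at lon 92°, lat -56°.
Cell spans 2° lon × 1° lat.
west 92.000, east 94.000.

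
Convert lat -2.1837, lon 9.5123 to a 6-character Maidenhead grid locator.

JI47st

Shift to the Maidenhead origin (180°W, 90°S): lon 189.5123, lat 87.8163.
Field: lon ⌊189.5123/20⌋ = 9 → J; lat ⌊87.8163/10⌋ = 8 → I.
Square: lon ⌊9.5123/2⌋ = 4; lat ⌊7.8163/1⌋ = 7.
Subsquare: lon ⌊1.5123/0.0833333⌋ = 18 → s; lat ⌊0.8163/0.0416667⌋ = 19 → t.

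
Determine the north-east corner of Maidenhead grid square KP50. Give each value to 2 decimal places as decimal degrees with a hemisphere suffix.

Field K=10, P=15: +10·20° lon, +15·10° lat → SW at lon 20°, lat 60°.
Square 5, 0: +5·2° lon, +0·1° lat → SW at lon 30°, lat 60°.
Cell spans 2° lon × 1° lat. NE corner is SW corner plus one full cell.
latitude 61.00° N, longitude 32.00° E.

61.00° N, 32.00° E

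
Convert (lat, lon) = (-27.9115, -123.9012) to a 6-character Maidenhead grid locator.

CG82bc

Add 180° to longitude and 90° to latitude: 56.0988, 62.0885.
Field (20°×10°, letters A–R): 56.0988/20 → 2 → C, 62.0885/10 → 6 → G; chars CG.
Square (2°×1°, digits 0–9): 16.0988/2 → 8, 2.0885/1 → 2; chars 82.
Subsquare (5′×2.5′, letters a–x): 0.0988/0.0833333 → 1 → b, 0.0885/0.0416667 → 2 → c; chars bc.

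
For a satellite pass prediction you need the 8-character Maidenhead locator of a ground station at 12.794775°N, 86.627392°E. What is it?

NK32ht50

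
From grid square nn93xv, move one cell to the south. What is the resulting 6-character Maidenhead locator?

Latitude subsquare v = 21; −1 → 20 = u.
The longitude characters are unchanged.

NN93xu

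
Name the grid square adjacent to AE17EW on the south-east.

Longitude subsquare e = 4; +1 → 5 = f.
Latitude subsquare w = 22; −1 → 21 = v.

AE17fv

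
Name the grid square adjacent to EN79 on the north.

EO70

Latitude square 9; +1 → 10, wraps to 0, carry into field.
Latitude field N = 13; +1 → 14 = O.
The longitude characters are unchanged.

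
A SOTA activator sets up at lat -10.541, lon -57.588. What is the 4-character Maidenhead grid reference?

Offset from 180°W / 90°S: lon 122.41°, lat 79.46°.
Field: lon ⌊122.41/20⌋ = 6 → G; lat ⌊79.46/10⌋ = 7 → H.
Square: lon ⌊2.41/2⌋ = 1; lat ⌊9.46/1⌋ = 9.

GH19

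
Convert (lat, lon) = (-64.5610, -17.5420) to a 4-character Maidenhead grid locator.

IC15

Offset from 180°W / 90°S: lon 162.46°, lat 25.44°.
Field (20°×10°, letters A–R): lon ⌊162.46/20⌋ = 8 → I; lat ⌊25.44/10⌋ = 2 → C.
Square (2°×1°, digits 0–9): lon ⌊2.46/2⌋ = 1; lat ⌊5.44/1⌋ = 5.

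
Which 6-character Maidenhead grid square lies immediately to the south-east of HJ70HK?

HJ70ij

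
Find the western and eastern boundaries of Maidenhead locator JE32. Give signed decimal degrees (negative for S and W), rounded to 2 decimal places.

6.00, 8.00

Field J=9, E=4: +9·20° lon, +4·10° lat → SW at lon 0°, lat -50°.
Square 3, 2: +3·2° lon, +2·1° lat → SW at lon 6°, lat -48°.
Cell spans 2° lon × 1° lat.
west 6.00, east 8.00.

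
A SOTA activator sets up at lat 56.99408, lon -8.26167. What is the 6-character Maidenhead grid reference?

Offset from 180°W / 90°S: lon 171.7383°, lat 146.9941°.
Field: 171.7383/20 → 8 → I, 146.9941/10 → 14 → O; chars IO.
Square: 11.7383/2 → 5, 6.9941/1 → 6; chars 56.
Subsquare: 1.7383/0.0833333 → 20 → u, 0.9941/0.0416667 → 23 → x; chars ux.

IO56ux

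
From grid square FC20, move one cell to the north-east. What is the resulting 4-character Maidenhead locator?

FC31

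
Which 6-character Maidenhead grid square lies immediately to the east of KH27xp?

Longitude subsquare x = 23; +1 → 24, wraps to 0 = a, carry into square.
Longitude square 2; +1 → 3.
The latitude characters are unchanged.

KH37ap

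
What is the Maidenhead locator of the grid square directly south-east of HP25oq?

Longitude subsquare o = 14; +1 → 15 = p.
Latitude subsquare q = 16; −1 → 15 = p.

HP25pp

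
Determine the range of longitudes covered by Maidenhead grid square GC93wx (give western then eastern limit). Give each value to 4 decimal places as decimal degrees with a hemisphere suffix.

40.1667° W, 40.0833° W

Field G=6, C=2: +6·20° lon, +2·10° lat → SW at lon -60°, lat -70°.
Square 9, 3: +9·2° lon, +3·1° lat → SW at lon -42°, lat -67°.
Subsquare w=22, x=23: +22·0.0833333° lon, +23·0.0416667° lat → SW at lon -40.1667°, lat -66.0417°.
Cell spans 0.0833333° lon × 0.0416667° lat.
west 40.1667° W, east 40.0833° W.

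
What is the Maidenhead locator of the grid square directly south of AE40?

AD49

Latitude square 0; −1 → -1, wraps to 9, carry into field.
Latitude field E = 4; −1 → 3 = D.
The longitude characters are unchanged.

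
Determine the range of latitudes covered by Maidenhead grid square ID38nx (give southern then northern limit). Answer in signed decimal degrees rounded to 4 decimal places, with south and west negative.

Field I=8, D=3: +8·20° lon, +3·10° lat → SW at lon -20°, lat -60°.
Square 3, 8: +3·2° lon, +8·1° lat → SW at lon -14°, lat -52°.
Subsquare n=13, x=23: +13·0.0833333° lon, +23·0.0416667° lat → SW at lon -12.9167°, lat -51.0417°.
Cell spans 0.0833333° lon × 0.0416667° lat.
south -51.0417, north -51.0000.

-51.0417, -51.0000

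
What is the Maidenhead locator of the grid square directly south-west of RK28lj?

Longitude subsquare l = 11; −1 → 10 = k.
Latitude subsquare j = 9; −1 → 8 = i.

RK28ki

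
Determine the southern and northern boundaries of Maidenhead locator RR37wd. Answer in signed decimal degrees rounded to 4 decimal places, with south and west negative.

87.1250, 87.1667

Field R=17, R=17: +17·20° lon, +17·10° lat → SW at lon 160°, lat 80°.
Square 3, 7: +3·2° lon, +7·1° lat → SW at lon 166°, lat 87°.
Subsquare w=22, d=3: +22·0.0833333° lon, +3·0.0416667° lat → SW at lon 167.833°, lat 87.125°.
Cell spans 0.0833333° lon × 0.0416667° lat.
south 87.1250, north 87.1667.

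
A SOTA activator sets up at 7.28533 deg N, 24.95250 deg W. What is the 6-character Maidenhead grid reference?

HJ77mg

Shift to the Maidenhead origin (180°W, 90°S): lon 155.0475, lat 97.2853.
Field: 155.0475/20 → 7 → H, 97.2853/10 → 9 → J; chars HJ.
Square: 15.0475/2 → 7, 7.2853/1 → 7; chars 77.
Subsquare: 1.0475/0.0833333 → 12 → m, 0.2853/0.0416667 → 6 → g; chars mg.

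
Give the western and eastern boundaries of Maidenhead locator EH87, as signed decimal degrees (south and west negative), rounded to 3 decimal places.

-84.000, -82.000

Field E=4, H=7: +4·20° lon, +7·10° lat → SW at lon -100°, lat -20°.
Square 8, 7: +8·2° lon, +7·1° lat → SW at lon -84°, lat -13°.
Cell spans 2° lon × 1° lat.
west -84.000, east -82.000.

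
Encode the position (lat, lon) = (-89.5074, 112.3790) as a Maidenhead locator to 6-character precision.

Shift to the Maidenhead origin (180°W, 90°S): lon 292.3790, lat 0.4926.
Field (20°×10°, letters A–R): lon ⌊292.3790/20⌋ = 14 → O; lat ⌊0.4926/10⌋ = 0 → A.
Square (2°×1°, digits 0–9): lon ⌊12.3790/2⌋ = 6; lat ⌊0.4926/1⌋ = 0.
Subsquare (5′×2.5′, letters a–x): lon ⌊0.3790/0.0833333⌋ = 4 → e; lat ⌊0.4926/0.0416667⌋ = 11 → l.

OA60el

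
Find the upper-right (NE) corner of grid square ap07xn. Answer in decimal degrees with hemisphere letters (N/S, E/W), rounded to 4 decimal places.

67.5833° N, 178.0000° W

Field A=0, P=15: +0·20° lon, +15·10° lat → SW at lon -180°, lat 60°.
Square 0, 7: +0·2° lon, +7·1° lat → SW at lon -180°, lat 67°.
Subsquare x=23, n=13: +23·0.0833333° lon, +13·0.0416667° lat → SW at lon -178.083°, lat 67.5417°.
Cell spans 0.0833333° lon × 0.0416667° lat. NE corner is SW corner plus one full cell.
latitude 67.5833° N, longitude 178.0000° W.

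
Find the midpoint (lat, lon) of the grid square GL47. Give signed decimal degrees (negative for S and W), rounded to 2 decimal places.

27.50, -51.00

Field G=6, L=11: +6·20° lon, +11·10° lat → SW at lon -60°, lat 20°.
Square 4, 7: +4·2° lon, +7·1° lat → SW at lon -52°, lat 27°.
Cell spans 2° lon × 1° lat. Centre is SW corner plus half of each.
latitude 27.50, longitude -51.00.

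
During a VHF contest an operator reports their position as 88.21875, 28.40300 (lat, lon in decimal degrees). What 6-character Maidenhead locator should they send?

KR48ef

Add 180° to longitude and 90° to latitude: 208.4030, 178.2188.
Field: 208.4030/20 → 10 → K, 178.2188/10 → 17 → R; chars KR.
Square: 8.4030/2 → 4, 8.2188/1 → 8; chars 48.
Subsquare: 0.4030/0.0833333 → 4 → e, 0.2188/0.0416667 → 5 → f; chars ef.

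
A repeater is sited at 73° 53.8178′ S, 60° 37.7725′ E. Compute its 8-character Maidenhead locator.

MB06hc54

Offset from 180°W / 90°S: lon 240.62954°, lat 16.10304°.
Field (20°×10°, letters A–R): lon ⌊240.62954/20⌋ = 12 → M; lat ⌊16.10304/10⌋ = 1 → B.
Square (2°×1°, digits 0–9): lon ⌊0.62954/2⌋ = 0; lat ⌊6.10304/1⌋ = 6.
Subsquare (5′×2.5′, letters a–x): lon ⌊0.62954/0.0833333⌋ = 7 → h; lat ⌊0.10304/0.0416667⌋ = 2 → c.
Extended square (30″×15″, digits 0–9): lon ⌊0.04621/0.00833333⌋ = 5; lat ⌊0.01970/0.00416667⌋ = 4.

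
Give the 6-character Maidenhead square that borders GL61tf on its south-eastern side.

Longitude subsquare t = 19; +1 → 20 = u.
Latitude subsquare f = 5; −1 → 4 = e.

GL61ue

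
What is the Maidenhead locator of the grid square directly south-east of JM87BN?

JM87cm

Longitude subsquare b = 1; +1 → 2 = c.
Latitude subsquare n = 13; −1 → 12 = m.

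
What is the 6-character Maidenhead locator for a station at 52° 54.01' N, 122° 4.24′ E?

PO12av

Offset from 180°W / 90°S: lon 302.0707°, lat 142.9002°.
Field (20°×10°, letters A–R): lon ⌊302.0707/20⌋ = 15 → P; lat ⌊142.9002/10⌋ = 14 → O.
Square (2°×1°, digits 0–9): lon ⌊2.0707/2⌋ = 1; lat ⌊2.9002/1⌋ = 2.
Subsquare (5′×2.5′, letters a–x): lon ⌊0.0707/0.0833333⌋ = 0 → a; lat ⌊0.9002/0.0416667⌋ = 21 → v.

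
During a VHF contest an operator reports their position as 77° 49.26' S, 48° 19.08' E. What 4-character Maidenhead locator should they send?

LB42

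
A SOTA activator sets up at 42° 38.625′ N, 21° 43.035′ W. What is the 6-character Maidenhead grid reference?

HN92dp

Shift to the Maidenhead origin (180°W, 90°S): lon 158.2827, lat 132.6438.
Field: 158.2827/20 → 7 → H, 132.6438/10 → 13 → N; chars HN.
Square: 18.2827/2 → 9, 2.6438/1 → 2; chars 92.
Subsquare: 0.2827/0.0833333 → 3 → d, 0.6438/0.0416667 → 15 → p; chars dp.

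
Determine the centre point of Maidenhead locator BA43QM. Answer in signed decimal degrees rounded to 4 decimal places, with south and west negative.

Field B=1, A=0: +1·20° lon, +0·10° lat → SW at lon -160°, lat -90°.
Square 4, 3: +4·2° lon, +3·1° lat → SW at lon -152°, lat -87°.
Subsquare q=16, m=12: +16·0.0833333° lon, +12·0.0416667° lat → SW at lon -150.667°, lat -86.5°.
Cell spans 0.0833333° lon × 0.0416667° lat. Centre is SW corner plus half of each.
latitude -86.4792, longitude -150.6250.

-86.4792, -150.6250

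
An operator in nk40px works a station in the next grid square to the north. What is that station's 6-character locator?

NK41pa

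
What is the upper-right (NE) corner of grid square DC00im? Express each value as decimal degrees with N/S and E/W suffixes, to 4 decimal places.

Field D=3, C=2: +3·20° lon, +2·10° lat → SW at lon -120°, lat -70°.
Square 0, 0: +0·2° lon, +0·1° lat → SW at lon -120°, lat -70°.
Subsquare i=8, m=12: +8·0.0833333° lon, +12·0.0416667° lat → SW at lon -119.333°, lat -69.5°.
Cell spans 0.0833333° lon × 0.0416667° lat. NE corner is SW corner plus one full cell.
latitude 69.4583° S, longitude 119.2500° W.

69.4583° S, 119.2500° W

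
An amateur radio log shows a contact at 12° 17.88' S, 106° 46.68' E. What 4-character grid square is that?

OH37

Offset from 180°W / 90°S: lon 286.78°, lat 77.70°.
Field: 286.78/20 → 14 → O, 77.70/10 → 7 → H; chars OH.
Square: 6.78/2 → 3, 7.70/1 → 7; chars 37.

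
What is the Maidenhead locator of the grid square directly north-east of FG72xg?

FG82ah

Longitude subsquare x = 23; +1 → 24, wraps to 0 = a, carry into square.
Longitude square 7; +1 → 8.
Latitude subsquare g = 6; +1 → 7 = h.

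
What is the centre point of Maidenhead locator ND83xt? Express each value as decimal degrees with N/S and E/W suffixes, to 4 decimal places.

56.1875° S, 97.9583° E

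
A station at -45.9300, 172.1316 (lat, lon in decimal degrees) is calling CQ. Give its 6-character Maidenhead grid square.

Add 180° to longitude and 90° to latitude: 352.1316, 44.0700.
Field: 352.1316/20 → 17 → R, 44.0700/10 → 4 → E; chars RE.
Square: 12.1316/2 → 6, 4.0700/1 → 4; chars 64.
Subsquare: 0.1316/0.0833333 → 1 → b, 0.0700/0.0416667 → 1 → b; chars bb.

RE64bb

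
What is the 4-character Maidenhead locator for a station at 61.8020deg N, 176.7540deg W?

Add 180° to longitude and 90° to latitude: 3.25, 151.80.
Field: 3.25/20 → 0 → A, 151.80/10 → 15 → P; chars AP.
Square: 3.25/2 → 1, 1.80/1 → 1; chars 11.

AP11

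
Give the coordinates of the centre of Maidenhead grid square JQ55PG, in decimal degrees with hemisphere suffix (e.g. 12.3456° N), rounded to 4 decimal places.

75.2708° N, 11.2917° E

Field J=9, Q=16: +9·20° lon, +16·10° lat → SW at lon 0°, lat 70°.
Square 5, 5: +5·2° lon, +5·1° lat → SW at lon 10°, lat 75°.
Subsquare p=15, g=6: +15·0.0833333° lon, +6·0.0416667° lat → SW at lon 11.25°, lat 75.25°.
Cell spans 0.0833333° lon × 0.0416667° lat. Centre is SW corner plus half of each.
latitude 75.2708° N, longitude 11.2917° E.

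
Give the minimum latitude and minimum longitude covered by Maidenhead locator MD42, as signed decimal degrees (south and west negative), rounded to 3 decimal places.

-58.000, 68.000

Field M=12, D=3: +12·20° lon, +3·10° lat → SW at lon 60°, lat -60°.
Square 4, 2: +4·2° lon, +2·1° lat → SW at lon 68°, lat -58°.
latitude -58.000, longitude 68.000.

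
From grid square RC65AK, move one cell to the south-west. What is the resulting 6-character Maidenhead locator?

Longitude subsquare a = 0; −1 → -1, wraps to 23 = x, carry into square.
Longitude square 6; −1 → 5.
Latitude subsquare k = 10; −1 → 9 = j.

RC55xj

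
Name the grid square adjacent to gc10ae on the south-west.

Longitude subsquare a = 0; −1 → -1, wraps to 23 = x, carry into square.
Longitude square 1; −1 → 0.
Latitude subsquare e = 4; −1 → 3 = d.

GC00xd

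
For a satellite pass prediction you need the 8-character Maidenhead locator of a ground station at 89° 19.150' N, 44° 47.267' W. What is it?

Offset from 180°W / 90°S: lon 135.21222°, lat 179.31917°.
Field: 135.21222/20 → 6 → G, 179.31917/10 → 17 → R; chars GR.
Square: 15.21222/2 → 7, 9.31917/1 → 9; chars 79.
Subsquare: 1.21222/0.0833333 → 14 → o, 0.31917/0.0416667 → 7 → h; chars oh.
Extended square: 0.04555/0.00833333 → 5, 0.02750/0.00416667 → 6; chars 56.

GR79oh56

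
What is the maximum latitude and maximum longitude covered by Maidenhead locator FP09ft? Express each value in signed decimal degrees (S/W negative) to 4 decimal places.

Field F=5, P=15: +5·20° lon, +15·10° lat → SW at lon -80°, lat 60°.
Square 0, 9: +0·2° lon, +9·1° lat → SW at lon -80°, lat 69°.
Subsquare f=5, t=19: +5·0.0833333° lon, +19·0.0416667° lat → SW at lon -79.5833°, lat 69.7917°.
Cell spans 0.0833333° lon × 0.0416667° lat. NE corner is SW corner plus one full cell.
latitude 69.8333, longitude -79.5000.

69.8333, -79.5000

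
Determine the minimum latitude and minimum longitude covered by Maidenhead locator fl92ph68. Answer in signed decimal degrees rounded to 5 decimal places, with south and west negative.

22.32500, -60.70000

Field F=5, L=11: +5·20° lon, +11·10° lat → SW at lon -80°, lat 20°.
Square 9, 2: +9·2° lon, +2·1° lat → SW at lon -62°, lat 22°.
Subsquare p=15, h=7: +15·0.0833333° lon, +7·0.0416667° lat → SW at lon -60.75°, lat 22.2917°.
Extended square 6, 8: +6·0.00833333° lon, +8·0.00416667° lat → SW at lon -60.7°, lat 22.325°.
latitude 22.32500, longitude -60.70000.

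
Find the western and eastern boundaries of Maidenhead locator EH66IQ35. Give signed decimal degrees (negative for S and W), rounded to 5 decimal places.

-87.30833, -87.30000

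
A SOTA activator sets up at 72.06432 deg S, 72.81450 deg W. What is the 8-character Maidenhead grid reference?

FB37ow24

Offset from 180°W / 90°S: lon 107.18550°, lat 17.93568°.
Field (20°×10°, letters A–R): lon ⌊107.18550/20⌋ = 5 → F; lat ⌊17.93568/10⌋ = 1 → B.
Square (2°×1°, digits 0–9): lon ⌊7.18550/2⌋ = 3; lat ⌊7.93568/1⌋ = 7.
Subsquare (5′×2.5′, letters a–x): lon ⌊1.18550/0.0833333⌋ = 14 → o; lat ⌊0.93568/0.0416667⌋ = 22 → w.
Extended square (30″×15″, digits 0–9): lon ⌊0.01883/0.00833333⌋ = 2; lat ⌊0.01901/0.00416667⌋ = 4.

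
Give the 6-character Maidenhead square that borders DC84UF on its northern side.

DC84ug

Latitude subsquare f = 5; +1 → 6 = g.
The longitude characters are unchanged.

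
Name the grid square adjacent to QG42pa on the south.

QG41px

Latitude subsquare a = 0; −1 → -1, wraps to 23 = x, carry into square.
Latitude square 2; −1 → 1.
The longitude characters are unchanged.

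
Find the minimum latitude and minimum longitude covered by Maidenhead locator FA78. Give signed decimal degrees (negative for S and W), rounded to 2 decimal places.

Field F=5, A=0: +5·20° lon, +0·10° lat → SW at lon -80°, lat -90°.
Square 7, 8: +7·2° lon, +8·1° lat → SW at lon -66°, lat -82°.
latitude -82.00, longitude -66.00.

-82.00, -66.00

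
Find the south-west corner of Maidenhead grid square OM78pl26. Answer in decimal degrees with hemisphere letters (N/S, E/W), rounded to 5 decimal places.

38.48333° N, 115.26667° E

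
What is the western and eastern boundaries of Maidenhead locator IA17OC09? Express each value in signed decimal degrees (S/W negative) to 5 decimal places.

Field I=8, A=0: +8·20° lon, +0·10° lat → SW at lon -20°, lat -90°.
Square 1, 7: +1·2° lon, +7·1° lat → SW at lon -18°, lat -83°.
Subsquare o=14, c=2: +14·0.0833333° lon, +2·0.0416667° lat → SW at lon -16.8333°, lat -82.9167°.
Extended square 0, 9: +0·0.00833333° lon, +9·0.00416667° lat → SW at lon -16.8333°, lat -82.8792°.
Cell spans 0.00833333° lon × 0.00416667° lat.
west -16.83333, east -16.82500.

-16.83333, -16.82500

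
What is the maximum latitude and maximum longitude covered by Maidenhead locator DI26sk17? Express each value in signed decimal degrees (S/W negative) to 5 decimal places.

-3.55000, -114.48333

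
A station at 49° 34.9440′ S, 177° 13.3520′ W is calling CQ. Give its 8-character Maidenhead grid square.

AE10jk30

Offset from 180°W / 90°S: lon 2.77747°, lat 40.41760°.
Field: lon ⌊2.77747/20⌋ = 0 → A; lat ⌊40.41760/10⌋ = 4 → E.
Square: lon ⌊2.77747/2⌋ = 1; lat ⌊0.41760/1⌋ = 0.
Subsquare: lon ⌊0.77747/0.0833333⌋ = 9 → j; lat ⌊0.41760/0.0416667⌋ = 10 → k.
Extended square: lon ⌊0.02747/0.00833333⌋ = 3; lat ⌊0.00093/0.00416667⌋ = 0.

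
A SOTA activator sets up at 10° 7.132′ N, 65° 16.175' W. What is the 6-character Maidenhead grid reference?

FK70ic

Shift to the Maidenhead origin (180°W, 90°S): lon 114.7304, lat 100.1189.
Field (20°×10°, letters A–R): lon ⌊114.7304/20⌋ = 5 → F; lat ⌊100.1189/10⌋ = 10 → K.
Square (2°×1°, digits 0–9): lon ⌊14.7304/2⌋ = 7; lat ⌊0.1189/1⌋ = 0.
Subsquare (5′×2.5′, letters a–x): lon ⌊0.7304/0.0833333⌋ = 8 → i; lat ⌊0.1189/0.0416667⌋ = 2 → c.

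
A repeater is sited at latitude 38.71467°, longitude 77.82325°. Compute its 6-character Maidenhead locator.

MM88vr

Shift to the Maidenhead origin (180°W, 90°S): lon 257.8233, lat 128.7147.
Field: lon ⌊257.8233/20⌋ = 12 → M; lat ⌊128.7147/10⌋ = 12 → M.
Square: lon ⌊17.8233/2⌋ = 8; lat ⌊8.7147/1⌋ = 8.
Subsquare: lon ⌊1.8233/0.0833333⌋ = 21 → v; lat ⌊0.7147/0.0416667⌋ = 17 → r.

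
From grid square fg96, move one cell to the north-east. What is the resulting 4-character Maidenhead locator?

Longitude square 9; +1 → 10, wraps to 0, carry into field.
Longitude field F = 5; +1 → 6 = G.
Latitude square 6; +1 → 7.

GG07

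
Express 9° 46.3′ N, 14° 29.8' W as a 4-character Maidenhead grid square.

IJ29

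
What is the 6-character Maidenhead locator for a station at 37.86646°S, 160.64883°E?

RF02hd

Add 180° to longitude and 90° to latitude: 340.6488, 52.1335.
Field (20°×10°, letters A–R): lon ⌊340.6488/20⌋ = 17 → R; lat ⌊52.1335/10⌋ = 5 → F.
Square (2°×1°, digits 0–9): lon ⌊0.6488/2⌋ = 0; lat ⌊2.1335/1⌋ = 2.
Subsquare (5′×2.5′, letters a–x): lon ⌊0.6488/0.0833333⌋ = 7 → h; lat ⌊0.1335/0.0416667⌋ = 3 → d.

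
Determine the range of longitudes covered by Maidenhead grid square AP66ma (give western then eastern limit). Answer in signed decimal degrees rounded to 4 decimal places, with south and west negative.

Field A=0, P=15: +0·20° lon, +15·10° lat → SW at lon -180°, lat 60°.
Square 6, 6: +6·2° lon, +6·1° lat → SW at lon -168°, lat 66°.
Subsquare m=12, a=0: +12·0.0833333° lon, +0·0.0416667° lat → SW at lon -167°, lat 66°.
Cell spans 0.0833333° lon × 0.0416667° lat.
west -167.0000, east -166.9167.

-167.0000, -166.9167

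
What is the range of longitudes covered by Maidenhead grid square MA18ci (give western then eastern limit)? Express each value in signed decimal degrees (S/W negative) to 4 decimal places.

Field M=12, A=0: +12·20° lon, +0·10° lat → SW at lon 60°, lat -90°.
Square 1, 8: +1·2° lon, +8·1° lat → SW at lon 62°, lat -82°.
Subsquare c=2, i=8: +2·0.0833333° lon, +8·0.0416667° lat → SW at lon 62.1667°, lat -81.6667°.
Cell spans 0.0833333° lon × 0.0416667° lat.
west 62.1667, east 62.2500.

62.1667, 62.2500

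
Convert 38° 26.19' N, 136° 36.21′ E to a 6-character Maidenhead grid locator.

PM88hk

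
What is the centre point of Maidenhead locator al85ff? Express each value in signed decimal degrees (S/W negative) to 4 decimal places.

Field A=0, L=11: +0·20° lon, +11·10° lat → SW at lon -180°, lat 20°.
Square 8, 5: +8·2° lon, +5·1° lat → SW at lon -164°, lat 25°.
Subsquare f=5, f=5: +5·0.0833333° lon, +5·0.0416667° lat → SW at lon -163.583°, lat 25.2083°.
Cell spans 0.0833333° lon × 0.0416667° lat. Centre is SW corner plus half of each.
latitude 25.2292, longitude -163.5417.

25.2292, -163.5417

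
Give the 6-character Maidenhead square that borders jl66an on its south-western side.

Longitude subsquare a = 0; −1 → -1, wraps to 23 = x, carry into square.
Longitude square 6; −1 → 5.
Latitude subsquare n = 13; −1 → 12 = m.

JL56xm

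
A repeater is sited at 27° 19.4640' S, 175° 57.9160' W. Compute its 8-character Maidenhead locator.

Shift to the Maidenhead origin (180°W, 90°S): lon 4.03473, lat 62.67560.
Field: lon ⌊4.03473/20⌋ = 0 → A; lat ⌊62.67560/10⌋ = 6 → G.
Square: lon ⌊4.03473/2⌋ = 2; lat ⌊2.67560/1⌋ = 2.
Subsquare: lon ⌊0.03473/0.0833333⌋ = 0 → a; lat ⌊0.67560/0.0416667⌋ = 16 → q.
Extended square: lon ⌊0.03473/0.00833333⌋ = 4; lat ⌊0.00893/0.00416667⌋ = 2.

AG22aq42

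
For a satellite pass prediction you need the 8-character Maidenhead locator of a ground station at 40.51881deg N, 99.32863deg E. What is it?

Offset from 180°W / 90°S: lon 279.32863°, lat 130.51881°.
Field (20°×10°, letters A–R): 279.32863/20 → 13 → N, 130.51881/10 → 13 → N; chars NN.
Square (2°×1°, digits 0–9): 19.32863/2 → 9, 0.51881/1 → 0; chars 90.
Subsquare (5′×2.5′, letters a–x): 1.32863/0.0833333 → 15 → p, 0.51881/0.0416667 → 12 → m; chars pm.
Extended square (30″×15″, digits 0–9): 0.07863/0.00833333 → 9, 0.01881/0.00416667 → 4; chars 94.

NN90pm94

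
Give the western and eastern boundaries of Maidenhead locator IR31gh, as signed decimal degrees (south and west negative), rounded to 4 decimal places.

-13.5000, -13.4167

Field I=8, R=17: +8·20° lon, +17·10° lat → SW at lon -20°, lat 80°.
Square 3, 1: +3·2° lon, +1·1° lat → SW at lon -14°, lat 81°.
Subsquare g=6, h=7: +6·0.0833333° lon, +7·0.0416667° lat → SW at lon -13.5°, lat 81.2917°.
Cell spans 0.0833333° lon × 0.0416667° lat.
west -13.5000, east -13.4167.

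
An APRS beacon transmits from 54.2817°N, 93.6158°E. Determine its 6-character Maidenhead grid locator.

NO64tg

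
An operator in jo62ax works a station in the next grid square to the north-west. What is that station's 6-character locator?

JO53xa

Longitude subsquare a = 0; −1 → -1, wraps to 23 = x, carry into square.
Longitude square 6; −1 → 5.
Latitude subsquare x = 23; +1 → 24, wraps to 0 = a, carry into square.
Latitude square 2; +1 → 3.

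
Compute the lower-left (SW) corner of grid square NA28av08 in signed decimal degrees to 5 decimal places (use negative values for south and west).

-81.09167, 84.00000

Field N=13, A=0: +13·20° lon, +0·10° lat → SW at lon 80°, lat -90°.
Square 2, 8: +2·2° lon, +8·1° lat → SW at lon 84°, lat -82°.
Subsquare a=0, v=21: +0·0.0833333° lon, +21·0.0416667° lat → SW at lon 84°, lat -81.125°.
Extended square 0, 8: +0·0.00833333° lon, +8·0.00416667° lat → SW at lon 84°, lat -81.0917°.
latitude -81.09167, longitude 84.00000.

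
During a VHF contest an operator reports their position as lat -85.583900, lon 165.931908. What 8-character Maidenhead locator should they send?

RA24xj19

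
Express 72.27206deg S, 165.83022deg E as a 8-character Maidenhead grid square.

RB27vr94

Add 180° to longitude and 90° to latitude: 345.83022, 17.72794.
Field (20°×10°, letters A–R): 345.83022/20 → 17 → R, 17.72794/10 → 1 → B; chars RB.
Square (2°×1°, digits 0–9): 5.83022/2 → 2, 7.72794/1 → 7; chars 27.
Subsquare (5′×2.5′, letters a–x): 1.83022/0.0833333 → 21 → v, 0.72794/0.0416667 → 17 → r; chars vr.
Extended square (30″×15″, digits 0–9): 0.08022/0.00833333 → 9, 0.01961/0.00416667 → 4; chars 94.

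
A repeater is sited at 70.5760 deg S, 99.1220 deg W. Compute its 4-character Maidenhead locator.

Shift to the Maidenhead origin (180°W, 90°S): lon 80.88, lat 19.42.
Field: 80.88/20 → 4 → E, 19.42/10 → 1 → B; chars EB.
Square: 0.88/2 → 0, 9.42/1 → 9; chars 09.

EB09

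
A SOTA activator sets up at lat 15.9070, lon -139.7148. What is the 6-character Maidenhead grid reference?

CK05dv

Shift to the Maidenhead origin (180°W, 90°S): lon 40.2852, lat 105.9070.
Field: 40.2852/20 → 2 → C, 105.9070/10 → 10 → K; chars CK.
Square: 0.2852/2 → 0, 5.9070/1 → 5; chars 05.
Subsquare: 0.2852/0.0833333 → 3 → d, 0.9070/0.0416667 → 21 → v; chars dv.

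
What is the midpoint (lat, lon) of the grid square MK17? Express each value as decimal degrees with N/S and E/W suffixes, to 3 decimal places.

Field M=12, K=10: +12·20° lon, +10·10° lat → SW at lon 60°, lat 10°.
Square 1, 7: +1·2° lon, +7·1° lat → SW at lon 62°, lat 17°.
Cell spans 2° lon × 1° lat. Centre is SW corner plus half of each.
latitude 17.500° N, longitude 63.000° E.

17.500° N, 63.000° E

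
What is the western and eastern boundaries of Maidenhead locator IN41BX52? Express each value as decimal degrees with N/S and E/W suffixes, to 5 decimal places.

Field I=8, N=13: +8·20° lon, +13·10° lat → SW at lon -20°, lat 40°.
Square 4, 1: +4·2° lon, +1·1° lat → SW at lon -12°, lat 41°.
Subsquare b=1, x=23: +1·0.0833333° lon, +23·0.0416667° lat → SW at lon -11.9167°, lat 41.9583°.
Extended square 5, 2: +5·0.00833333° lon, +2·0.00416667° lat → SW at lon -11.875°, lat 41.9667°.
Cell spans 0.00833333° lon × 0.00416667° lat.
west 11.87500° W, east 11.86667° W.

11.87500° W, 11.86667° W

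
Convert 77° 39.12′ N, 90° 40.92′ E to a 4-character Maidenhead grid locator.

Offset from 180°W / 90°S: lon 270.68°, lat 167.65°.
Field: lon ⌊270.68/20⌋ = 13 → N; lat ⌊167.65/10⌋ = 16 → Q.
Square: lon ⌊10.68/2⌋ = 5; lat ⌊7.65/1⌋ = 7.

NQ57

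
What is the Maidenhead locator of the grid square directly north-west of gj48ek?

Longitude subsquare e = 4; −1 → 3 = d.
Latitude subsquare k = 10; +1 → 11 = l.

GJ48dl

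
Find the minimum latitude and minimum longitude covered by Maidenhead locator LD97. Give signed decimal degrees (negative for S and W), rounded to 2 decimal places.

-53.00, 58.00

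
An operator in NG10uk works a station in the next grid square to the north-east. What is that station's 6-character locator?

NG10vl

Longitude subsquare u = 20; +1 → 21 = v.
Latitude subsquare k = 10; +1 → 11 = l.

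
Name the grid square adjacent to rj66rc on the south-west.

Longitude subsquare r = 17; −1 → 16 = q.
Latitude subsquare c = 2; −1 → 1 = b.

RJ66qb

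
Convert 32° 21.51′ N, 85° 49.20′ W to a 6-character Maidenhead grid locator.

EM72ci

Offset from 180°W / 90°S: lon 94.1800°, lat 122.3585°.
Field (20°×10°, letters A–R): lon ⌊94.1800/20⌋ = 4 → E; lat ⌊122.3585/10⌋ = 12 → M.
Square (2°×1°, digits 0–9): lon ⌊14.1800/2⌋ = 7; lat ⌊2.3585/1⌋ = 2.
Subsquare (5′×2.5′, letters a–x): lon ⌊0.1800/0.0833333⌋ = 2 → c; lat ⌊0.3585/0.0416667⌋ = 8 → i.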